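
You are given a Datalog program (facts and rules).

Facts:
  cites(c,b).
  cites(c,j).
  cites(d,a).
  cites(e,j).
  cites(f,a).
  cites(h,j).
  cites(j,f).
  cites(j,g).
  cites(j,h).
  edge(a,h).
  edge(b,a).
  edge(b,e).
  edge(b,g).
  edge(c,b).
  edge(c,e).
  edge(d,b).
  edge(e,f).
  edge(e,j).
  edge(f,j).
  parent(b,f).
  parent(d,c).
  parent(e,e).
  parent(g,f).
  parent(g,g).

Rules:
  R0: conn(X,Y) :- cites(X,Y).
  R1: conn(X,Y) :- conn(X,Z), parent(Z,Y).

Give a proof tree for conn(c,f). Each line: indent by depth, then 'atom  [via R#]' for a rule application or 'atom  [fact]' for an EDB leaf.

round 1: derive conn(c,b) via R0 from cites(c,b)
round 1: derive conn(c,j) via R0 from cites(c,j)
round 1: derive conn(d,a) via R0 from cites(d,a)
round 1: derive conn(e,j) via R0 from cites(e,j)
round 1: derive conn(f,a) via R0 from cites(f,a)
round 1: derive conn(h,j) via R0 from cites(h,j)
round 1: derive conn(j,f) via R0 from cites(j,f)
round 1: derive conn(j,g) via R0 from cites(j,g)
round 1: derive conn(j,h) via R0 from cites(j,h)
round 2: derive conn(c,f) via R1 from conn(c,b), parent(b,f)

conn(c,f)  [via R1]
  conn(c,b)  [via R0]
    cites(c,b)  [fact]
  parent(b,f)  [fact]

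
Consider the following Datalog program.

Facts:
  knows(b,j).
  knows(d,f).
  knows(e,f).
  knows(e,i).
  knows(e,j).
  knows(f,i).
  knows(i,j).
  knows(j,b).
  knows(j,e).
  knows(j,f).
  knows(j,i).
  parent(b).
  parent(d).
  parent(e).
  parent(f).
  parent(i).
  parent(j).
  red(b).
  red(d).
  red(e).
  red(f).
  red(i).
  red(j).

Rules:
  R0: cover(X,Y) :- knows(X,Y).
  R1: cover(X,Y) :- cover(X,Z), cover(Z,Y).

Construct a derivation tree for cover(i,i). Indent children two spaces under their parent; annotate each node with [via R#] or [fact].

round 1: derive cover(b,j) via R0 from knows(b,j)
round 1: derive cover(d,f) via R0 from knows(d,f)
round 1: derive cover(e,f) via R0 from knows(e,f)
round 1: derive cover(e,i) via R0 from knows(e,i)
round 1: derive cover(e,j) via R0 from knows(e,j)
round 1: derive cover(f,i) via R0 from knows(f,i)
round 1: derive cover(i,j) via R0 from knows(i,j)
round 1: derive cover(j,b) via R0 from knows(j,b)
round 1: derive cover(j,e) via R0 from knows(j,e)
round 1: derive cover(j,f) via R0 from knows(j,f)
round 1: derive cover(j,i) via R0 from knows(j,i)
round 2: derive cover(b,b) via R1 from cover(b,j), cover(j,b)
round 2: derive cover(b,e) via R1 from cover(b,j), cover(j,e)
round 2: derive cover(b,f) via R1 from cover(b,j), cover(j,f)
round 2: derive cover(b,i) via R1 from cover(b,j), cover(j,i)
round 2: derive cover(d,i) via R1 from cover(d,f), cover(f,i)
round 2: derive cover(e,b) via R1 from cover(e,j), cover(j,b)
round 2: derive cover(e,e) via R1 from cover(e,j), cover(j,e)
round 2: derive cover(f,j) via R1 from cover(f,i), cover(i,j)
round 2: derive cover(i,b) via R1 from cover(i,j), cover(j,b)
round 2: derive cover(i,e) via R1 from cover(i,j), cover(j,e)
round 2: derive cover(i,f) via R1 from cover(i,j), cover(j,f)
round 2: derive cover(i,i) via R1 from cover(i,j), cover(j,i)
round 2: derive cover(j,j) via R1 from cover(j,b), cover(b,j)
round 3: derive cover(d,b) via R1 from cover(d,i), cover(i,b)
round 3: derive cover(d,e) via R1 from cover(d,i), cover(i,e)
round 3: derive cover(d,j) via R1 from cover(d,f), cover(f,j)
round 3: derive cover(f,b) via R1 from cover(f,i), cover(i,b)
round 3: derive cover(f,e) via R1 from cover(f,i), cover(i,e)
round 3: derive cover(f,f) via R1 from cover(f,i), cover(i,f)

cover(i,i)  [via R1]
  cover(i,j)  [via R0]
    knows(i,j)  [fact]
  cover(j,i)  [via R0]
    knows(j,i)  [fact]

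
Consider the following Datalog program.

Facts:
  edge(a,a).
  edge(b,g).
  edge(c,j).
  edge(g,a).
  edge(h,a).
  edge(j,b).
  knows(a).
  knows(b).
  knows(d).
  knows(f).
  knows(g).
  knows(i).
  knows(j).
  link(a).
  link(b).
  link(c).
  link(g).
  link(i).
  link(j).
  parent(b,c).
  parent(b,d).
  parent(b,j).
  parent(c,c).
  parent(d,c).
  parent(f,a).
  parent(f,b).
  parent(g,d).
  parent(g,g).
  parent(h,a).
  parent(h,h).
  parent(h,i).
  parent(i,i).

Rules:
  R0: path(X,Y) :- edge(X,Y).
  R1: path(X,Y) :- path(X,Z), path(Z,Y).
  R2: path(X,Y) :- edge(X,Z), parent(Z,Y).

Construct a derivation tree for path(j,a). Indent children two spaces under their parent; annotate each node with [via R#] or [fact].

round 1: derive path(a,a) via R0 from edge(a,a)
round 1: derive path(b,g) via R0 from edge(b,g)
round 1: derive path(c,j) via R0 from edge(c,j)
round 1: derive path(g,a) via R0 from edge(g,a)
round 1: derive path(h,a) via R0 from edge(h,a)
round 1: derive path(j,b) via R0 from edge(j,b)
round 1: derive path(b,d) via R2 from edge(b,g), parent(g,d)
round 1: derive path(j,c) via R2 from edge(j,b), parent(b,c)
round 1: derive path(j,d) via R2 from edge(j,b), parent(b,d)
round 1: derive path(j,j) via R2 from edge(j,b), parent(b,j)
round 2: derive path(b,a) via R1 from path(b,g), path(g,a)
round 2: derive path(c,b) via R1 from path(c,j), path(j,b)
round 2: derive path(c,c) via R1 from path(c,j), path(j,c)
round 2: derive path(c,d) via R1 from path(c,j), path(j,d)
round 2: derive path(j,g) via R1 from path(j,b), path(b,g)
round 3: derive path(c,a) via R1 from path(c,b), path(b,a)
round 3: derive path(c,g) via R1 from path(c,b), path(b,g)
round 3: derive path(j,a) via R1 from path(j,b), path(b,a)

path(j,a)  [via R1]
  path(j,b)  [via R0]
    edge(j,b)  [fact]
  path(b,a)  [via R1]
    path(b,g)  [via R0]
      edge(b,g)  [fact]
    path(g,a)  [via R0]
      edge(g,a)  [fact]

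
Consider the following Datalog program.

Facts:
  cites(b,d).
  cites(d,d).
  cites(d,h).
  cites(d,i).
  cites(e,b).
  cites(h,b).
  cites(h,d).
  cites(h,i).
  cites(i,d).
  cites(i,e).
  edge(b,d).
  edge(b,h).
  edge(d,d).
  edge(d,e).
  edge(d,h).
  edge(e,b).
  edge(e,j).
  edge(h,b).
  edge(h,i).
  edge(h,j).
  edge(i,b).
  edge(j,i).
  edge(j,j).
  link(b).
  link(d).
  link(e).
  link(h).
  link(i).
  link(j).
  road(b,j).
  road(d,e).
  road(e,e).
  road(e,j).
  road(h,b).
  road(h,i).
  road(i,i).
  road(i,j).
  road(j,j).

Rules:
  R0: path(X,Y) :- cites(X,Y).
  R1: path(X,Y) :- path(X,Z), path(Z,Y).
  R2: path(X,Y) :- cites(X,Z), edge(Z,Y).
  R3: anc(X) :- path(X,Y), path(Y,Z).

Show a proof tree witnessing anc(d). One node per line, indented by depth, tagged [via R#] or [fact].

anc(d)  [via R3]
  path(d,b)  [via R2]
    cites(d,h)  [fact]
    edge(h,b)  [fact]
  path(b,d)  [via R0]
    cites(b,d)  [fact]

round 1: derive path(b,d) via R0 from cites(b,d)
round 1: derive path(d,d) via R0 from cites(d,d)
round 1: derive path(d,h) via R0 from cites(d,h)
round 1: derive path(d,i) via R0 from cites(d,i)
round 1: derive path(e,b) via R0 from cites(e,b)
round 1: derive path(h,b) via R0 from cites(h,b)
round 1: derive path(h,d) via R0 from cites(h,d)
round 1: derive path(h,i) via R0 from cites(h,i)
round 1: derive path(i,d) via R0 from cites(i,d)
round 1: derive path(i,e) via R0 from cites(i,e)
round 1: derive path(b,e) via R2 from cites(b,d), edge(d,e)
round 1: derive path(b,h) via R2 from cites(b,d), edge(d,h)
round 1: derive path(d,b) via R2 from cites(d,h), edge(h,b)
round 1: derive path(d,e) via R2 from cites(d,d), edge(d,e)
round 1: derive path(d,j) via R2 from cites(d,h), edge(h,j)
round 1: derive path(e,d) via R2 from cites(e,b), edge(b,d)
round 1: derive path(e,h) via R2 from cites(e,b), edge(b,h)
round 1: derive path(h,e) via R2 from cites(h,d), edge(d,e)
round 1: derive path(h,h) via R2 from cites(h,b), edge(b,h)
round 1: derive path(i,b) via R2 from cites(i,e), edge(e,b)
round 1: derive path(i,h) via R2 from cites(i,d), edge(d,h)
round 1: derive path(i,j) via R2 from cites(i,e), edge(e,j)
round 2: derive path(b,b) via R1 from path(b,d), path(d,b)
round 2: derive path(b,i) via R1 from path(b,d), path(d,i)
round 2: derive path(b,j) via R1 from path(b,d), path(d,j)
round 2: derive path(e,e) via R1 from path(e,b), path(b,e)
round 2: derive path(e,i) via R1 from path(e,d), path(d,i)
round 2: derive path(e,j) via R1 from path(e,d), path(d,j)
round 2: derive path(h,j) via R1 from path(h,d), path(d,j)
round 2: derive path(i,i) via R1 from path(i,d), path(d,i)
round 2: derive anc(b) via R3 from path(b,d), path(d,b)
round 2: derive anc(d) via R3 from path(d,b), path(b,d)
round 2: derive anc(e) via R3 from path(e,b), path(b,d)
round 2: derive anc(h) via R3 from path(h,b), path(b,d)
round 2: derive anc(i) via R3 from path(i,b), path(b,d)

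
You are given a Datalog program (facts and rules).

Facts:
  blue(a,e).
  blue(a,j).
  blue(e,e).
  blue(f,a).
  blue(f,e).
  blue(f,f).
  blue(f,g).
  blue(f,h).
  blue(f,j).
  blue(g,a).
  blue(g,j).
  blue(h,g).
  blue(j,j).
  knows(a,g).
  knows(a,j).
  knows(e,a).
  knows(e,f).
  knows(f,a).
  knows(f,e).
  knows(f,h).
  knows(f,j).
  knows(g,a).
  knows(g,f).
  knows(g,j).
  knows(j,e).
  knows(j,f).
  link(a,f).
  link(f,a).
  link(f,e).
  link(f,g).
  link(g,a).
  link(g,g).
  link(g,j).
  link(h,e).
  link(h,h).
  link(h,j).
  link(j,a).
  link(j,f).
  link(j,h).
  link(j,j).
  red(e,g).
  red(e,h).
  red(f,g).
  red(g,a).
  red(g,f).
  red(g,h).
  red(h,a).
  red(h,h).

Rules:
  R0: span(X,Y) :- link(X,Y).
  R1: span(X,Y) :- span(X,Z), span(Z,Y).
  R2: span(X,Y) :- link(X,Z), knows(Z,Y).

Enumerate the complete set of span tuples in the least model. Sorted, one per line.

round 1: derive span(a,f) via R0 from link(a,f)
round 1: derive span(f,a) via R0 from link(f,a)
round 1: derive span(f,e) via R0 from link(f,e)
round 1: derive span(f,g) via R0 from link(f,g)
round 1: derive span(g,a) via R0 from link(g,a)
round 1: derive span(g,g) via R0 from link(g,g)
round 1: derive span(g,j) via R0 from link(g,j)
round 1: derive span(h,e) via R0 from link(h,e)
round 1: derive span(h,h) via R0 from link(h,h)
round 1: derive span(h,j) via R0 from link(h,j)
round 1: derive span(j,a) via R0 from link(j,a)
round 1: derive span(j,f) via R0 from link(j,f)
round 1: derive span(j,h) via R0 from link(j,h)
round 1: derive span(j,j) via R0 from link(j,j)
round 1: derive span(a,a) via R2 from link(a,f), knows(f,a)
round 1: derive span(a,e) via R2 from link(a,f), knows(f,e)
round 1: derive span(a,h) via R2 from link(a,f), knows(f,h)
round 1: derive span(a,j) via R2 from link(a,f), knows(f,j)
round 1: derive span(f,f) via R2 from link(f,e), knows(e,f)
round 1: derive span(f,j) via R2 from link(f,a), knows(a,j)
round 1: derive span(g,e) via R2 from link(g,j), knows(j,e)
round 1: derive span(g,f) via R2 from link(g,g), knows(g,f)
round 1: derive span(h,a) via R2 from link(h,e), knows(e,a)
round 1: derive span(h,f) via R2 from link(h,e), knows(e,f)
round 1: derive span(j,e) via R2 from link(j,f), knows(f,e)
round 1: derive span(j,g) via R2 from link(j,a), knows(a,g)
round 2: derive span(a,g) via R1 from span(a,f), span(f,g)
round 2: derive span(f,h) via R1 from span(f,a), span(a,h)
round 2: derive span(g,h) via R1 from span(g,a), span(a,h)
round 2: derive span(h,g) via R1 from span(h,f), span(f,g)

span(a,a)
span(a,e)
span(a,f)
span(a,g)
span(a,h)
span(a,j)
span(f,a)
span(f,e)
span(f,f)
span(f,g)
span(f,h)
span(f,j)
span(g,a)
span(g,e)
span(g,f)
span(g,g)
span(g,h)
span(g,j)
span(h,a)
span(h,e)
span(h,f)
span(h,g)
span(h,h)
span(h,j)
span(j,a)
span(j,e)
span(j,f)
span(j,g)
span(j,h)
span(j,j)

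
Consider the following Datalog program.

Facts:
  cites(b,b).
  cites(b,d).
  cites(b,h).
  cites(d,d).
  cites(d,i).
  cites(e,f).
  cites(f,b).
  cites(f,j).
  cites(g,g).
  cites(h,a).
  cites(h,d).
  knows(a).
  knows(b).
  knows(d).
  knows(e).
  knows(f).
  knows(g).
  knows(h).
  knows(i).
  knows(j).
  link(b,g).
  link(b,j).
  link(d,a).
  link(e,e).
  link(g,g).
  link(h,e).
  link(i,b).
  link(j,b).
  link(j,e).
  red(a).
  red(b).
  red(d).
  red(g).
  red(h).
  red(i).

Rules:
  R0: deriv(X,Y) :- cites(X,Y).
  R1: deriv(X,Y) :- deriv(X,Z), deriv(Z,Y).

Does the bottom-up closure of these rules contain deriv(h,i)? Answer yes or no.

yes

round 1: derive deriv(b,b) via R0 from cites(b,b)
round 1: derive deriv(b,d) via R0 from cites(b,d)
round 1: derive deriv(b,h) via R0 from cites(b,h)
round 1: derive deriv(d,d) via R0 from cites(d,d)
round 1: derive deriv(d,i) via R0 from cites(d,i)
round 1: derive deriv(e,f) via R0 from cites(e,f)
round 1: derive deriv(f,b) via R0 from cites(f,b)
round 1: derive deriv(f,j) via R0 from cites(f,j)
round 1: derive deriv(g,g) via R0 from cites(g,g)
round 1: derive deriv(h,a) via R0 from cites(h,a)
round 1: derive deriv(h,d) via R0 from cites(h,d)
round 2: derive deriv(b,a) via R1 from deriv(b,h), deriv(h,a)
round 2: derive deriv(b,i) via R1 from deriv(b,d), deriv(d,i)
round 2: derive deriv(e,b) via R1 from deriv(e,f), deriv(f,b)
round 2: derive deriv(e,j) via R1 from deriv(e,f), deriv(f,j)
round 2: derive deriv(f,d) via R1 from deriv(f,b), deriv(b,d)
round 2: derive deriv(f,h) via R1 from deriv(f,b), deriv(b,h)
round 2: derive deriv(h,i) via R1 from deriv(h,d), deriv(d,i)
round 3: derive deriv(e,a) via R1 from deriv(e,b), deriv(b,a)
round 3: derive deriv(e,d) via R1 from deriv(e,b), deriv(b,d)
round 3: derive deriv(e,h) via R1 from deriv(e,b), deriv(b,h)
round 3: derive deriv(e,i) via R1 from deriv(e,b), deriv(b,i)
round 3: derive deriv(f,a) via R1 from deriv(f,b), deriv(b,a)
round 3: derive deriv(f,i) via R1 from deriv(f,b), deriv(b,i)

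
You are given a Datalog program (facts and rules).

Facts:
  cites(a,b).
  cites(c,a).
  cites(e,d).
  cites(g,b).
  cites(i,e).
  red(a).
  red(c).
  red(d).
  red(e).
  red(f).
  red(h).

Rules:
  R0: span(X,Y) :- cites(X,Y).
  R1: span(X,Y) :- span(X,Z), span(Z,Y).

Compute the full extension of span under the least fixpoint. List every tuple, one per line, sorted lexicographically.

span(a,b)
span(c,a)
span(c,b)
span(e,d)
span(g,b)
span(i,d)
span(i,e)

round 1: derive span(a,b) via R0 from cites(a,b)
round 1: derive span(c,a) via R0 from cites(c,a)
round 1: derive span(e,d) via R0 from cites(e,d)
round 1: derive span(g,b) via R0 from cites(g,b)
round 1: derive span(i,e) via R0 from cites(i,e)
round 2: derive span(c,b) via R1 from span(c,a), span(a,b)
round 2: derive span(i,d) via R1 from span(i,e), span(e,d)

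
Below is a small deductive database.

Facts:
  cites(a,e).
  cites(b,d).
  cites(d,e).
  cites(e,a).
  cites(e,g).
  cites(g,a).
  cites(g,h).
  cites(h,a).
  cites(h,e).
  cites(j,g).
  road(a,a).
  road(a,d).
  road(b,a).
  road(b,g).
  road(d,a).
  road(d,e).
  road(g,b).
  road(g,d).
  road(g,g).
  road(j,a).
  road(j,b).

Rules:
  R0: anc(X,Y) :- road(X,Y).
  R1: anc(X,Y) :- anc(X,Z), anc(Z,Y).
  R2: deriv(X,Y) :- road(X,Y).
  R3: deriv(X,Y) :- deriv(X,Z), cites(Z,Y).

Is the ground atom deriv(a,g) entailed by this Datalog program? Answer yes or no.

round 1: derive deriv(a,a) via R2 from road(a,a)
round 1: derive deriv(a,d) via R2 from road(a,d)
round 1: derive deriv(b,a) via R2 from road(b,a)
round 1: derive deriv(b,g) via R2 from road(b,g)
round 1: derive deriv(d,a) via R2 from road(d,a)
round 1: derive deriv(d,e) via R2 from road(d,e)
round 1: derive deriv(g,b) via R2 from road(g,b)
round 1: derive deriv(g,d) via R2 from road(g,d)
round 1: derive deriv(g,g) via R2 from road(g,g)
round 1: derive deriv(j,a) via R2 from road(j,a)
round 1: derive deriv(j,b) via R2 from road(j,b)
round 2: derive deriv(a,e) via R3 from deriv(a,a), cites(a,e)
round 2: derive deriv(b,e) via R3 from deriv(b,a), cites(a,e)
round 2: derive deriv(b,h) via R3 from deriv(b,g), cites(g,h)
round 2: derive deriv(d,g) via R3 from deriv(d,e), cites(e,g)
round 2: derive deriv(g,a) via R3 from deriv(g,g), cites(g,a)
round 2: derive deriv(g,e) via R3 from deriv(g,d), cites(d,e)
round 2: derive deriv(g,h) via R3 from deriv(g,g), cites(g,h)
round 2: derive deriv(j,d) via R3 from deriv(j,b), cites(b,d)
round 2: derive deriv(j,e) via R3 from deriv(j,a), cites(a,e)
round 3: derive deriv(a,g) via R3 from deriv(a,e), cites(e,g)
round 3: derive deriv(d,h) via R3 from deriv(d,g), cites(g,h)
round 3: derive deriv(j,g) via R3 from deriv(j,e), cites(e,g)
round 4: derive deriv(a,h) via R3 from deriv(a,g), cites(g,h)
round 4: derive deriv(j,h) via R3 from deriv(j,g), cites(g,h)

yes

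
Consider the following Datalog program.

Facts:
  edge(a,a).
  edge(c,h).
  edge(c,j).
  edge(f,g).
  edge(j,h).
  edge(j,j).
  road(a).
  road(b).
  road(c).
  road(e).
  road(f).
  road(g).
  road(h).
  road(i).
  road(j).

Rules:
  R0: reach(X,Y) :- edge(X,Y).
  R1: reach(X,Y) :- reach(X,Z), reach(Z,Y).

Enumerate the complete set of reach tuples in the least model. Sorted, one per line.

round 1: derive reach(a,a) via R0 from edge(a,a)
round 1: derive reach(c,h) via R0 from edge(c,h)
round 1: derive reach(c,j) via R0 from edge(c,j)
round 1: derive reach(f,g) via R0 from edge(f,g)
round 1: derive reach(j,h) via R0 from edge(j,h)
round 1: derive reach(j,j) via R0 from edge(j,j)

reach(a,a)
reach(c,h)
reach(c,j)
reach(f,g)
reach(j,h)
reach(j,j)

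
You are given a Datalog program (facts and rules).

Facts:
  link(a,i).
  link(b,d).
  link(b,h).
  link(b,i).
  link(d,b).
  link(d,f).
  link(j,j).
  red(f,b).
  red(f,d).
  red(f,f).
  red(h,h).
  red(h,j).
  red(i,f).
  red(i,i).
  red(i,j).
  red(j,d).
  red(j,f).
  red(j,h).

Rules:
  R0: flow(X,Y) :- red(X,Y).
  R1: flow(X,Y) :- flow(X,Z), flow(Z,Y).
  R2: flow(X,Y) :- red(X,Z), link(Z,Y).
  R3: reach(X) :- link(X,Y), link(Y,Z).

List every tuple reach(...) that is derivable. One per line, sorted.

reach(b)
reach(d)
reach(j)

round 1: derive reach(b) via R3 from link(b,d), link(d,b)
round 1: derive reach(d) via R3 from link(d,b), link(b,d)
round 1: derive reach(j) via R3 from link(j,j), link(j,j)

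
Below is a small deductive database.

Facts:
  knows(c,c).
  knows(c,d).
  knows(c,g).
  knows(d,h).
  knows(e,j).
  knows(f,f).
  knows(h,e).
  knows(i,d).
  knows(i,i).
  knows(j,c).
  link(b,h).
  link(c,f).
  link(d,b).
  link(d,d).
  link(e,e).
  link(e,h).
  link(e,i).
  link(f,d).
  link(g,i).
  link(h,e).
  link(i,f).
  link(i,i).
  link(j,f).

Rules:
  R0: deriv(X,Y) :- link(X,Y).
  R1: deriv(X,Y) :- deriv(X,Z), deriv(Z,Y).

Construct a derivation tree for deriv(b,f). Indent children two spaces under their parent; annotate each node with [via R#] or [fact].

round 1: derive deriv(b,h) via R0 from link(b,h)
round 1: derive deriv(c,f) via R0 from link(c,f)
round 1: derive deriv(d,b) via R0 from link(d,b)
round 1: derive deriv(d,d) via R0 from link(d,d)
round 1: derive deriv(e,e) via R0 from link(e,e)
round 1: derive deriv(e,h) via R0 from link(e,h)
round 1: derive deriv(e,i) via R0 from link(e,i)
round 1: derive deriv(f,d) via R0 from link(f,d)
round 1: derive deriv(g,i) via R0 from link(g,i)
round 1: derive deriv(h,e) via R0 from link(h,e)
round 1: derive deriv(i,f) via R0 from link(i,f)
round 1: derive deriv(i,i) via R0 from link(i,i)
round 1: derive deriv(j,f) via R0 from link(j,f)
round 2: derive deriv(b,e) via R1 from deriv(b,h), deriv(h,e)
round 2: derive deriv(c,d) via R1 from deriv(c,f), deriv(f,d)
round 2: derive deriv(d,h) via R1 from deriv(d,b), deriv(b,h)
round 2: derive deriv(e,f) via R1 from deriv(e,i), deriv(i,f)
round 2: derive deriv(f,b) via R1 from deriv(f,d), deriv(d,b)
round 2: derive deriv(g,f) via R1 from deriv(g,i), deriv(i,f)
round 2: derive deriv(h,h) via R1 from deriv(h,e), deriv(e,h)
round 2: derive deriv(h,i) via R1 from deriv(h,e), deriv(e,i)
round 2: derive deriv(i,d) via R1 from deriv(i,f), deriv(f,d)
round 2: derive deriv(j,d) via R1 from deriv(j,f), deriv(f,d)
round 3: derive deriv(b,f) via R1 from deriv(b,e), deriv(e,f)
round 3: derive deriv(b,i) via R1 from deriv(b,e), deriv(e,i)
round 3: derive deriv(c,b) via R1 from deriv(c,d), deriv(d,b)
round 3: derive deriv(c,h) via R1 from deriv(c,d), deriv(d,h)
round 3: derive deriv(d,e) via R1 from deriv(d,b), deriv(b,e)
round 3: derive deriv(d,i) via R1 from deriv(d,h), deriv(h,i)
round 3: derive deriv(e,b) via R1 from deriv(e,f), deriv(f,b)
round 3: derive deriv(e,d) via R1 from deriv(e,f), deriv(f,d)
round 3: derive deriv(f,e) via R1 from deriv(f,b), deriv(b,e)
round 3: derive deriv(f,h) via R1 from deriv(f,b), deriv(b,h)
round 3: derive deriv(g,b) via R1 from deriv(g,f), deriv(f,b)
round 3: derive deriv(g,d) via R1 from deriv(g,f), deriv(f,d)
round 3: derive deriv(h,d) via R1 from deriv(h,i), deriv(i,d)
round 3: derive deriv(h,f) via R1 from deriv(h,e), deriv(e,f)
round 3: derive deriv(i,b) via R1 from deriv(i,d), deriv(d,b)
round 3: derive deriv(i,h) via R1 from deriv(i,d), deriv(d,h)
round 3: derive deriv(j,b) via R1 from deriv(j,d), deriv(d,b)
round 3: derive deriv(j,h) via R1 from deriv(j,d), deriv(d,h)
round 4: derive deriv(b,b) via R1 from deriv(b,e), deriv(e,b)
round 4: derive deriv(b,d) via R1 from deriv(b,e), deriv(e,d)
round 4: derive deriv(c,e) via R1 from deriv(c,b), deriv(b,e)
round 4: derive deriv(c,i) via R1 from deriv(c,b), deriv(b,i)
round 4: derive deriv(d,f) via R1 from deriv(d,b), deriv(b,f)
round 4: derive deriv(f,f) via R1 from deriv(f,b), deriv(b,f)
round 4: derive deriv(f,i) via R1 from deriv(f,b), deriv(b,i)
round 4: derive deriv(g,e) via R1 from deriv(g,b), deriv(b,e)
round 4: derive deriv(g,h) via R1 from deriv(g,b), deriv(b,h)
round 4: derive deriv(h,b) via R1 from deriv(h,d), deriv(d,b)
round 4: derive deriv(i,e) via R1 from deriv(i,b), deriv(b,e)
round 4: derive deriv(j,e) via R1 from deriv(j,b), deriv(b,e)
round 4: derive deriv(j,i) via R1 from deriv(j,b), deriv(b,i)

deriv(b,f)  [via R1]
  deriv(b,e)  [via R1]
    deriv(b,h)  [via R0]
      link(b,h)  [fact]
    deriv(h,e)  [via R0]
      link(h,e)  [fact]
  deriv(e,f)  [via R1]
    deriv(e,i)  [via R0]
      link(e,i)  [fact]
    deriv(i,f)  [via R0]
      link(i,f)  [fact]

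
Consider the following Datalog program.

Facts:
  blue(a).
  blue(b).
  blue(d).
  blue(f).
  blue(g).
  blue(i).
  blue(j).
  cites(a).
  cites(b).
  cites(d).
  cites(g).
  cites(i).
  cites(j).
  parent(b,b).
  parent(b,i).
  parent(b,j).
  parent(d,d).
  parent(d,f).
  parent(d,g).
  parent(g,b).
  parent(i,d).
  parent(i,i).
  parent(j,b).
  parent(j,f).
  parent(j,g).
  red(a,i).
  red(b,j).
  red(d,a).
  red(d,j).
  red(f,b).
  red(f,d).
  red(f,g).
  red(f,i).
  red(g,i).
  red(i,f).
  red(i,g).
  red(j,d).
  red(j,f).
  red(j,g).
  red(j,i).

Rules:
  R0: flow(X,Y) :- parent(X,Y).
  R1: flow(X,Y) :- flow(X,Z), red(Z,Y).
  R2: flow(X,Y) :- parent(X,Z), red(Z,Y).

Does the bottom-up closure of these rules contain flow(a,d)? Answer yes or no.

round 1: derive flow(b,b) via R0 from parent(b,b)
round 1: derive flow(b,i) via R0 from parent(b,i)
round 1: derive flow(b,j) via R0 from parent(b,j)
round 1: derive flow(d,d) via R0 from parent(d,d)
round 1: derive flow(d,f) via R0 from parent(d,f)
round 1: derive flow(d,g) via R0 from parent(d,g)
round 1: derive flow(g,b) via R0 from parent(g,b)
round 1: derive flow(i,d) via R0 from parent(i,d)
round 1: derive flow(i,i) via R0 from parent(i,i)
round 1: derive flow(j,b) via R0 from parent(j,b)
round 1: derive flow(j,f) via R0 from parent(j,f)
round 1: derive flow(j,g) via R0 from parent(j,g)
round 1: derive flow(b,d) via R2 from parent(b,j), red(j,d)
round 1: derive flow(b,f) via R2 from parent(b,i), red(i,f)
round 1: derive flow(b,g) via R2 from parent(b,i), red(i,g)
round 1: derive flow(d,a) via R2 from parent(d,d), red(d,a)
round 1: derive flow(d,b) via R2 from parent(d,f), red(f,b)
round 1: derive flow(d,i) via R2 from parent(d,f), red(f,i)
round 1: derive flow(d,j) via R2 from parent(d,d), red(d,j)
round 1: derive flow(g,j) via R2 from parent(g,b), red(b,j)
round 1: derive flow(i,a) via R2 from parent(i,d), red(d,a)
round 1: derive flow(i,f) via R2 from parent(i,i), red(i,f)
round 1: derive flow(i,g) via R2 from parent(i,i), red(i,g)
round 1: derive flow(i,j) via R2 from parent(i,d), red(d,j)
round 1: derive flow(j,d) via R2 from parent(j,f), red(f,d)
round 1: derive flow(j,i) via R2 from parent(j,f), red(f,i)
round 1: derive flow(j,j) via R2 from parent(j,b), red(b,j)
round 2: derive flow(b,a) via R1 from flow(b,d), red(d,a)
round 2: derive flow(g,d) via R1 from flow(g,j), red(j,d)
round 2: derive flow(g,f) via R1 from flow(g,j), red(j,f)
round 2: derive flow(g,g) via R1 from flow(g,j), red(j,g)
round 2: derive flow(g,i) via R1 from flow(g,j), red(j,i)
round 2: derive flow(i,b) via R1 from flow(i,f), red(f,b)
round 2: derive flow(j,a) via R1 from flow(j,d), red(d,a)
round 3: derive flow(g,a) via R1 from flow(g,d), red(d,a)

no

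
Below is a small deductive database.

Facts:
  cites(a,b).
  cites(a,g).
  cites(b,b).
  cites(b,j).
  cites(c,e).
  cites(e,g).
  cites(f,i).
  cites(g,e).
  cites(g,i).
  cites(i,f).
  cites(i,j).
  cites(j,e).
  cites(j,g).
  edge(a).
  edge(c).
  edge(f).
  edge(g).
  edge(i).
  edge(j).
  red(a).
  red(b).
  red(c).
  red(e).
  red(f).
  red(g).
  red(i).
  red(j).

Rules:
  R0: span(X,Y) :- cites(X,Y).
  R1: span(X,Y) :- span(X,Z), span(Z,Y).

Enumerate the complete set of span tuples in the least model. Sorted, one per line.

round 1: derive span(a,b) via R0 from cites(a,b)
round 1: derive span(a,g) via R0 from cites(a,g)
round 1: derive span(b,b) via R0 from cites(b,b)
round 1: derive span(b,j) via R0 from cites(b,j)
round 1: derive span(c,e) via R0 from cites(c,e)
round 1: derive span(e,g) via R0 from cites(e,g)
round 1: derive span(f,i) via R0 from cites(f,i)
round 1: derive span(g,e) via R0 from cites(g,e)
round 1: derive span(g,i) via R0 from cites(g,i)
round 1: derive span(i,f) via R0 from cites(i,f)
round 1: derive span(i,j) via R0 from cites(i,j)
round 1: derive span(j,e) via R0 from cites(j,e)
round 1: derive span(j,g) via R0 from cites(j,g)
round 2: derive span(a,e) via R1 from span(a,g), span(g,e)
round 2: derive span(a,i) via R1 from span(a,g), span(g,i)
round 2: derive span(a,j) via R1 from span(a,b), span(b,j)
round 2: derive span(b,e) via R1 from span(b,j), span(j,e)
round 2: derive span(b,g) via R1 from span(b,j), span(j,g)
round 2: derive span(c,g) via R1 from span(c,e), span(e,g)
round 2: derive span(e,e) via R1 from span(e,g), span(g,e)
round 2: derive span(e,i) via R1 from span(e,g), span(g,i)
round 2: derive span(f,f) via R1 from span(f,i), span(i,f)
round 2: derive span(f,j) via R1 from span(f,i), span(i,j)
round 2: derive span(g,f) via R1 from span(g,i), span(i,f)
round 2: derive span(g,g) via R1 from span(g,e), span(e,g)
round 2: derive span(g,j) via R1 from span(g,i), span(i,j)
round 2: derive span(i,e) via R1 from span(i,j), span(j,e)
round 2: derive span(i,g) via R1 from span(i,j), span(j,g)
round 2: derive span(i,i) via R1 from span(i,f), span(f,i)
round 2: derive span(j,i) via R1 from span(j,g), span(g,i)
round 3: derive span(a,f) via R1 from span(a,g), span(g,f)
round 3: derive span(b,f) via R1 from span(b,g), span(g,f)
round 3: derive span(b,i) via R1 from span(b,e), span(e,i)
round 3: derive span(c,f) via R1 from span(c,g), span(g,f)
round 3: derive span(c,i) via R1 from span(c,e), span(e,i)
round 3: derive span(c,j) via R1 from span(c,g), span(g,j)
round 3: derive span(e,f) via R1 from span(e,g), span(g,f)
round 3: derive span(e,j) via R1 from span(e,g), span(g,j)
round 3: derive span(f,e) via R1 from span(f,i), span(i,e)
round 3: derive span(f,g) via R1 from span(f,i), span(i,g)
round 3: derive span(j,f) via R1 from span(j,g), span(g,f)
round 3: derive span(j,j) via R1 from span(j,g), span(g,j)

span(a,b)
span(a,e)
span(a,f)
span(a,g)
span(a,i)
span(a,j)
span(b,b)
span(b,e)
span(b,f)
span(b,g)
span(b,i)
span(b,j)
span(c,e)
span(c,f)
span(c,g)
span(c,i)
span(c,j)
span(e,e)
span(e,f)
span(e,g)
span(e,i)
span(e,j)
span(f,e)
span(f,f)
span(f,g)
span(f,i)
span(f,j)
span(g,e)
span(g,f)
span(g,g)
span(g,i)
span(g,j)
span(i,e)
span(i,f)
span(i,g)
span(i,i)
span(i,j)
span(j,e)
span(j,f)
span(j,g)
span(j,i)
span(j,j)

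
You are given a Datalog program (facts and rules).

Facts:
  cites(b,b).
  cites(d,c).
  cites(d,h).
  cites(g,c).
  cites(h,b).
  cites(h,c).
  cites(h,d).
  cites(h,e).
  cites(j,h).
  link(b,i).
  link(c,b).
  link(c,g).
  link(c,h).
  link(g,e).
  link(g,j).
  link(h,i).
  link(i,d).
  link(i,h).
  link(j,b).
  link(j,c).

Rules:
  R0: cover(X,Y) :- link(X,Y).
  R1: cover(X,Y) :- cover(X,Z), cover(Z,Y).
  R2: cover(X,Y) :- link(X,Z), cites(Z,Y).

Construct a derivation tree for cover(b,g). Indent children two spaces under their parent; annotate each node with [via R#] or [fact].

round 1: derive cover(b,i) via R0 from link(b,i)
round 1: derive cover(c,b) via R0 from link(c,b)
round 1: derive cover(c,g) via R0 from link(c,g)
round 1: derive cover(c,h) via R0 from link(c,h)
round 1: derive cover(g,e) via R0 from link(g,e)
round 1: derive cover(g,j) via R0 from link(g,j)
round 1: derive cover(h,i) via R0 from link(h,i)
round 1: derive cover(i,d) via R0 from link(i,d)
round 1: derive cover(i,h) via R0 from link(i,h)
round 1: derive cover(j,b) via R0 from link(j,b)
round 1: derive cover(j,c) via R0 from link(j,c)
round 1: derive cover(c,c) via R2 from link(c,g), cites(g,c)
round 1: derive cover(c,d) via R2 from link(c,h), cites(h,d)
round 1: derive cover(c,e) via R2 from link(c,h), cites(h,e)
round 1: derive cover(g,h) via R2 from link(g,j), cites(j,h)
round 1: derive cover(i,b) via R2 from link(i,h), cites(h,b)
round 1: derive cover(i,c) via R2 from link(i,d), cites(d,c)
round 1: derive cover(i,e) via R2 from link(i,h), cites(h,e)
round 2: derive cover(b,b) via R1 from cover(b,i), cover(i,b)
round 2: derive cover(b,c) via R1 from cover(b,i), cover(i,c)
round 2: derive cover(b,d) via R1 from cover(b,i), cover(i,d)
round 2: derive cover(b,e) via R1 from cover(b,i), cover(i,e)
round 2: derive cover(b,h) via R1 from cover(b,i), cover(i,h)
round 2: derive cover(c,i) via R1 from cover(c,b), cover(b,i)
round 2: derive cover(c,j) via R1 from cover(c,g), cover(g,j)
round 2: derive cover(g,b) via R1 from cover(g,j), cover(j,b)
round 2: derive cover(g,c) via R1 from cover(g,j), cover(j,c)
round 2: derive cover(g,i) via R1 from cover(g,h), cover(h,i)
round 2: derive cover(h,b) via R1 from cover(h,i), cover(i,b)
round 2: derive cover(h,c) via R1 from cover(h,i), cover(i,c)
round 2: derive cover(h,d) via R1 from cover(h,i), cover(i,d)
round 2: derive cover(h,e) via R1 from cover(h,i), cover(i,e)
round 2: derive cover(h,h) via R1 from cover(h,i), cover(i,h)
round 2: derive cover(i,g) via R1 from cover(i,c), cover(c,g)
round 2: derive cover(i,i) via R1 from cover(i,b), cover(b,i)
round 2: derive cover(j,d) via R1 from cover(j,c), cover(c,d)
round 2: derive cover(j,e) via R1 from cover(j,c), cover(c,e)
round 2: derive cover(j,g) via R1 from cover(j,c), cover(c,g)
round 2: derive cover(j,h) via R1 from cover(j,c), cover(c,h)
round 2: derive cover(j,i) via R1 from cover(j,b), cover(b,i)
round 3: derive cover(b,g) via R1 from cover(b,c), cover(c,g)
round 3: derive cover(b,j) via R1 from cover(b,c), cover(c,j)
round 3: derive cover(g,d) via R1 from cover(g,b), cover(b,d)
round 3: derive cover(g,g) via R1 from cover(g,c), cover(c,g)
round 3: derive cover(h,g) via R1 from cover(h,c), cover(c,g)
round 3: derive cover(h,j) via R1 from cover(h,c), cover(c,j)
round 3: derive cover(i,j) via R1 from cover(i,c), cover(c,j)
round 3: derive cover(j,j) via R1 from cover(j,c), cover(c,j)

cover(b,g)  [via R1]
  cover(b,c)  [via R1]
    cover(b,i)  [via R0]
      link(b,i)  [fact]
    cover(i,c)  [via R2]
      link(i,d)  [fact]
      cites(d,c)  [fact]
  cover(c,g)  [via R0]
    link(c,g)  [fact]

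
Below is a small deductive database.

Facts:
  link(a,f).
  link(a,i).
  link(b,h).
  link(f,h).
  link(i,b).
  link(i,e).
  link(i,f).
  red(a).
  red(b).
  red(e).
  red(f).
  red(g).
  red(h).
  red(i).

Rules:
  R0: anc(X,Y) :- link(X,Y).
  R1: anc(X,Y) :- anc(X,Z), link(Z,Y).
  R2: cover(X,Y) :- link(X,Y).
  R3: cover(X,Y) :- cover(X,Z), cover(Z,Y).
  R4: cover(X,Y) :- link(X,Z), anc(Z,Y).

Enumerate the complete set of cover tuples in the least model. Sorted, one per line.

cover(a,b)
cover(a,e)
cover(a,f)
cover(a,h)
cover(a,i)
cover(b,h)
cover(f,h)
cover(i,b)
cover(i,e)
cover(i,f)
cover(i,h)

round 1: derive anc(a,f) via R0 from link(a,f)
round 1: derive anc(a,i) via R0 from link(a,i)
round 1: derive anc(b,h) via R0 from link(b,h)
round 1: derive anc(f,h) via R0 from link(f,h)
round 1: derive anc(i,b) via R0 from link(i,b)
round 1: derive anc(i,e) via R0 from link(i,e)
round 1: derive anc(i,f) via R0 from link(i,f)
round 1: derive cover(a,f) via R2 from link(a,f)
round 1: derive cover(a,i) via R2 from link(a,i)
round 1: derive cover(b,h) via R2 from link(b,h)
round 1: derive cover(f,h) via R2 from link(f,h)
round 1: derive cover(i,b) via R2 from link(i,b)
round 1: derive cover(i,e) via R2 from link(i,e)
round 1: derive cover(i,f) via R2 from link(i,f)
round 2: derive anc(a,b) via R1 from anc(a,i), link(i,b)
round 2: derive anc(a,e) via R1 from anc(a,i), link(i,e)
round 2: derive anc(a,h) via R1 from anc(a,f), link(f,h)
round 2: derive anc(i,h) via R1 from anc(i,b), link(b,h)
round 2: derive cover(a,b) via R3 from cover(a,i), cover(i,b)
round 2: derive cover(a,e) via R3 from cover(a,i), cover(i,e)
round 2: derive cover(a,h) via R3 from cover(a,f), cover(f,h)
round 2: derive cover(i,h) via R3 from cover(i,b), cover(b,h)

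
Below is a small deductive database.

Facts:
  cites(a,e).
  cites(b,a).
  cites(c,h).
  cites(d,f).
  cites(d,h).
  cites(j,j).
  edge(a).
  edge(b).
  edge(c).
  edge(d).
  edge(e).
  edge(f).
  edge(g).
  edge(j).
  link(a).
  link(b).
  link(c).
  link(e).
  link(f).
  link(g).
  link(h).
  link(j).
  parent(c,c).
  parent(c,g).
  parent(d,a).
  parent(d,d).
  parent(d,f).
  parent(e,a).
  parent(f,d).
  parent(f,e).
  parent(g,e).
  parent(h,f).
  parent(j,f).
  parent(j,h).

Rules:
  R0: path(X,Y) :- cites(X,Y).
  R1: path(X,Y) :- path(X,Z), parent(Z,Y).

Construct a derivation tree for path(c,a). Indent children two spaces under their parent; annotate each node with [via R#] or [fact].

round 1: derive path(a,e) via R0 from cites(a,e)
round 1: derive path(b,a) via R0 from cites(b,a)
round 1: derive path(c,h) via R0 from cites(c,h)
round 1: derive path(d,f) via R0 from cites(d,f)
round 1: derive path(d,h) via R0 from cites(d,h)
round 1: derive path(j,j) via R0 from cites(j,j)
round 2: derive path(a,a) via R1 from path(a,e), parent(e,a)
round 2: derive path(c,f) via R1 from path(c,h), parent(h,f)
round 2: derive path(d,d) via R1 from path(d,f), parent(f,d)
round 2: derive path(d,e) via R1 from path(d,f), parent(f,e)
round 2: derive path(j,f) via R1 from path(j,j), parent(j,f)
round 2: derive path(j,h) via R1 from path(j,j), parent(j,h)
round 3: derive path(c,d) via R1 from path(c,f), parent(f,d)
round 3: derive path(c,e) via R1 from path(c,f), parent(f,e)
round 3: derive path(d,a) via R1 from path(d,d), parent(d,a)
round 3: derive path(j,d) via R1 from path(j,f), parent(f,d)
round 3: derive path(j,e) via R1 from path(j,f), parent(f,e)
round 4: derive path(c,a) via R1 from path(c,d), parent(d,a)
round 4: derive path(j,a) via R1 from path(j,d), parent(d,a)

path(c,a)  [via R1]
  path(c,d)  [via R1]
    path(c,f)  [via R1]
      path(c,h)  [via R0]
        cites(c,h)  [fact]
      parent(h,f)  [fact]
    parent(f,d)  [fact]
  parent(d,a)  [fact]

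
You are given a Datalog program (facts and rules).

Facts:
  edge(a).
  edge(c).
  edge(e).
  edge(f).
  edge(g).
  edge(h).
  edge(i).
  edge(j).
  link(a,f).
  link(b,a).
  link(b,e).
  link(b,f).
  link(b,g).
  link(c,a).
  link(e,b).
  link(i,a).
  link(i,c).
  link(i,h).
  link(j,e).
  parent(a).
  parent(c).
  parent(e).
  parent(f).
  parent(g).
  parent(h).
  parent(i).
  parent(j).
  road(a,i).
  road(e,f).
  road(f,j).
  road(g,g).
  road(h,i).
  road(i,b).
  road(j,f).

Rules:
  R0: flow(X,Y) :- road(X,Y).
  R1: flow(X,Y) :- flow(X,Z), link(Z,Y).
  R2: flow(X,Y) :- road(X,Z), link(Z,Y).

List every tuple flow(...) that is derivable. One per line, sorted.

round 1: derive flow(a,i) via R0 from road(a,i)
round 1: derive flow(e,f) via R0 from road(e,f)
round 1: derive flow(f,j) via R0 from road(f,j)
round 1: derive flow(g,g) via R0 from road(g,g)
round 1: derive flow(h,i) via R0 from road(h,i)
round 1: derive flow(i,b) via R0 from road(i,b)
round 1: derive flow(j,f) via R0 from road(j,f)
round 1: derive flow(a,a) via R2 from road(a,i), link(i,a)
round 1: derive flow(a,c) via R2 from road(a,i), link(i,c)
round 1: derive flow(a,h) via R2 from road(a,i), link(i,h)
round 1: derive flow(f,e) via R2 from road(f,j), link(j,e)
round 1: derive flow(h,a) via R2 from road(h,i), link(i,a)
round 1: derive flow(h,c) via R2 from road(h,i), link(i,c)
round 1: derive flow(h,h) via R2 from road(h,i), link(i,h)
round 1: derive flow(i,a) via R2 from road(i,b), link(b,a)
round 1: derive flow(i,e) via R2 from road(i,b), link(b,e)
round 1: derive flow(i,f) via R2 from road(i,b), link(b,f)
round 1: derive flow(i,g) via R2 from road(i,b), link(b,g)
round 2: derive flow(a,f) via R1 from flow(a,a), link(a,f)
round 2: derive flow(f,b) via R1 from flow(f,e), link(e,b)
round 2: derive flow(h,f) via R1 from flow(h,a), link(a,f)
round 3: derive flow(f,a) via R1 from flow(f,b), link(b,a)
round 3: derive flow(f,f) via R1 from flow(f,b), link(b,f)
round 3: derive flow(f,g) via R1 from flow(f,b), link(b,g)

flow(a,a)
flow(a,c)
flow(a,f)
flow(a,h)
flow(a,i)
flow(e,f)
flow(f,a)
flow(f,b)
flow(f,e)
flow(f,f)
flow(f,g)
flow(f,j)
flow(g,g)
flow(h,a)
flow(h,c)
flow(h,f)
flow(h,h)
flow(h,i)
flow(i,a)
flow(i,b)
flow(i,e)
flow(i,f)
flow(i,g)
flow(j,f)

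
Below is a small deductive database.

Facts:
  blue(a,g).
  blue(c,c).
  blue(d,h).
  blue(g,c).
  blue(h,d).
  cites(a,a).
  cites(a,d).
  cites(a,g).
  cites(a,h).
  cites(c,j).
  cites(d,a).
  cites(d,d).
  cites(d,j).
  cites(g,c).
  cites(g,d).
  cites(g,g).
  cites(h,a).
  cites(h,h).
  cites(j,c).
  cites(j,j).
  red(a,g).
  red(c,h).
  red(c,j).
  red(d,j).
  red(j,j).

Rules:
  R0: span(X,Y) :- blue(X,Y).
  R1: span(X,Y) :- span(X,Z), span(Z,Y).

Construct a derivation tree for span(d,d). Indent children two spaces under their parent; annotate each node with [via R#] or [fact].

span(d,d)  [via R1]
  span(d,h)  [via R0]
    blue(d,h)  [fact]
  span(h,d)  [via R0]
    blue(h,d)  [fact]

round 1: derive span(a,g) via R0 from blue(a,g)
round 1: derive span(c,c) via R0 from blue(c,c)
round 1: derive span(d,h) via R0 from blue(d,h)
round 1: derive span(g,c) via R0 from blue(g,c)
round 1: derive span(h,d) via R0 from blue(h,d)
round 2: derive span(a,c) via R1 from span(a,g), span(g,c)
round 2: derive span(d,d) via R1 from span(d,h), span(h,d)
round 2: derive span(h,h) via R1 from span(h,d), span(d,h)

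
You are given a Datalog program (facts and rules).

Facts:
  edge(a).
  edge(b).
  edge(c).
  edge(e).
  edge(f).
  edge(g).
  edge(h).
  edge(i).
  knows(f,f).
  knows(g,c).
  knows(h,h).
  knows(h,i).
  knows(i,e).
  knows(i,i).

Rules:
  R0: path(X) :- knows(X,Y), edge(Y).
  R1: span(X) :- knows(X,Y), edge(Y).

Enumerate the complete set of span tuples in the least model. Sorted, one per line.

round 1: derive span(f) via R1 from knows(f,f), edge(f)
round 1: derive span(g) via R1 from knows(g,c), edge(c)
round 1: derive span(h) via R1 from knows(h,h), edge(h)
round 1: derive span(i) via R1 from knows(i,e), edge(e)

span(f)
span(g)
span(h)
span(i)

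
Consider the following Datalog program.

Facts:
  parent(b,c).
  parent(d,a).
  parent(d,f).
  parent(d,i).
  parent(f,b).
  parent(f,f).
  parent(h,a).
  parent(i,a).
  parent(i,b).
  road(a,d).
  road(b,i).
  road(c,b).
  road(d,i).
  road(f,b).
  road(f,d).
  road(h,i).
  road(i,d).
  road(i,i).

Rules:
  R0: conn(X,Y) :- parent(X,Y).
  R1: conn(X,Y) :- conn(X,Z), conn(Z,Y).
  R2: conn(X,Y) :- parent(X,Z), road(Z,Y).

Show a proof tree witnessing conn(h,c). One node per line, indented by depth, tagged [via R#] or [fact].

conn(h,c)  [via R1]
  conn(h,b)  [via R1]
    conn(h,d)  [via R2]
      parent(h,a)  [fact]
      road(a,d)  [fact]
    conn(d,b)  [via R2]
      parent(d,f)  [fact]
      road(f,b)  [fact]
  conn(b,c)  [via R0]
    parent(b,c)  [fact]

round 1: derive conn(b,c) via R0 from parent(b,c)
round 1: derive conn(d,a) via R0 from parent(d,a)
round 1: derive conn(d,f) via R0 from parent(d,f)
round 1: derive conn(d,i) via R0 from parent(d,i)
round 1: derive conn(f,b) via R0 from parent(f,b)
round 1: derive conn(f,f) via R0 from parent(f,f)
round 1: derive conn(h,a) via R0 from parent(h,a)
round 1: derive conn(i,a) via R0 from parent(i,a)
round 1: derive conn(i,b) via R0 from parent(i,b)
round 1: derive conn(b,b) via R2 from parent(b,c), road(c,b)
round 1: derive conn(d,b) via R2 from parent(d,f), road(f,b)
round 1: derive conn(d,d) via R2 from parent(d,a), road(a,d)
round 1: derive conn(f,d) via R2 from parent(f,f), road(f,d)
round 1: derive conn(f,i) via R2 from parent(f,b), road(b,i)
round 1: derive conn(h,d) via R2 from parent(h,a), road(a,d)
round 1: derive conn(i,d) via R2 from parent(i,a), road(a,d)
round 1: derive conn(i,i) via R2 from parent(i,b), road(b,i)
round 2: derive conn(d,c) via R1 from conn(d,b), conn(b,c)
round 2: derive conn(f,a) via R1 from conn(f,d), conn(d,a)
round 2: derive conn(f,c) via R1 from conn(f,b), conn(b,c)
round 2: derive conn(h,b) via R1 from conn(h,d), conn(d,b)
round 2: derive conn(h,f) via R1 from conn(h,d), conn(d,f)
round 2: derive conn(h,i) via R1 from conn(h,d), conn(d,i)
round 2: derive conn(i,c) via R1 from conn(i,b), conn(b,c)
round 2: derive conn(i,f) via R1 from conn(i,d), conn(d,f)
round 3: derive conn(h,c) via R1 from conn(h,b), conn(b,c)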